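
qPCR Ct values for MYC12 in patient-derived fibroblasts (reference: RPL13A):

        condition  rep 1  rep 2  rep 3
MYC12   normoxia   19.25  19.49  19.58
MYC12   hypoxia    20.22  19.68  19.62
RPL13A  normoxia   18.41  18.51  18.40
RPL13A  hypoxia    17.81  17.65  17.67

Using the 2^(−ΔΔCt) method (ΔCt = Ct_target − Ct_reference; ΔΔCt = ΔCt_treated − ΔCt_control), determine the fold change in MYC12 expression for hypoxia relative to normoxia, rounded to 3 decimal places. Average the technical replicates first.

Mean Ct: MYC12 normoxia 19.440; MYC12 hypoxia 19.840; RPL13A normoxia 18.440; RPL13A hypoxia 17.710
ΔCt(normoxia) = 19.440 − 18.440 = 1.000
ΔCt(hypoxia) = 19.840 − 17.710 = 2.130
ΔΔCt = 2.130 − 1.000 = 1.130
Fold change = 2^(−1.130) = 0.4569

0.457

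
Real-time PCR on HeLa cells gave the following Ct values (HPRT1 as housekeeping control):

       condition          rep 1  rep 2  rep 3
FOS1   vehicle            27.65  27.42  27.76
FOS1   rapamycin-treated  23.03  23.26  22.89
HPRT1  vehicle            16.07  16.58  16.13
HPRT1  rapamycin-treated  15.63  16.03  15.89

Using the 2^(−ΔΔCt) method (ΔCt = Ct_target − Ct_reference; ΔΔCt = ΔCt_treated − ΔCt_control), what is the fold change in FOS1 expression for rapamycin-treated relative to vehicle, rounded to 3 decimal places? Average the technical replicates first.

Mean Ct: FOS1 vehicle 27.610; FOS1 rapamycin-treated 23.060; HPRT1 vehicle 16.260; HPRT1 rapamycin-treated 15.850
ΔCt(vehicle) = 27.610 − 16.260 = 11.350
ΔCt(rapamycin-treated) = 23.060 − 15.850 = 7.210
ΔΔCt = 7.210 − 11.350 = -4.140
Fold change = 2^(−(-4.140)) = 2^4.140 = 17.6305

17.630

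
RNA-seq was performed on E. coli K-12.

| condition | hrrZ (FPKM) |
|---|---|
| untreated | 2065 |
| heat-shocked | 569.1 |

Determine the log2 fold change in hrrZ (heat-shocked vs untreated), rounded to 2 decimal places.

Fold change = 569.1 / 2065 = 0.2756
log2(0.2756) = -1.859

-1.86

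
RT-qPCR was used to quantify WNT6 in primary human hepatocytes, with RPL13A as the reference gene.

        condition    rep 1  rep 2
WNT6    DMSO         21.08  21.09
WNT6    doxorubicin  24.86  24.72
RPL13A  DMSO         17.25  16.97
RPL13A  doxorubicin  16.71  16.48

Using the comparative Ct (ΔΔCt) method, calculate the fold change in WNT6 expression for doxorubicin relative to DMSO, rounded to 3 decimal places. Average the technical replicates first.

Mean Ct: WNT6 DMSO 21.085; WNT6 doxorubicin 24.790; RPL13A DMSO 17.110; RPL13A doxorubicin 16.595
ΔCt(DMSO) = 21.085 − 17.110 = 3.975
ΔCt(doxorubicin) = 24.790 − 16.595 = 8.195
ΔΔCt = 8.195 − 3.975 = 4.220
Fold change = 2^(−4.220) = 0.0537

0.054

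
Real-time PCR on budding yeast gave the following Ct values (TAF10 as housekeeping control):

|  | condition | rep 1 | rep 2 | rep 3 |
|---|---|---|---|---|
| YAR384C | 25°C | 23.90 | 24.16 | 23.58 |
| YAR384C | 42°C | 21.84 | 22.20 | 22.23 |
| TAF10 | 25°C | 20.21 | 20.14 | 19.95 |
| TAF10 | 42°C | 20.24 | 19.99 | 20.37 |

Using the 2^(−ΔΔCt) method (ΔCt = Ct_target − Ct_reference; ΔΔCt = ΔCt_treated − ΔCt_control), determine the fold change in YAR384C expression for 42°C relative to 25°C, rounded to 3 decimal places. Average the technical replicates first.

Mean Ct: YAR384C 25°C 23.880; YAR384C 42°C 22.090; TAF10 25°C 20.100; TAF10 42°C 20.200
ΔCt(25°C) = 23.880 − 20.100 = 3.780
ΔCt(42°C) = 22.090 − 20.200 = 1.890
ΔΔCt = 1.890 − 3.780 = -1.890
Fold change = 2^(−(-1.890)) = 2^1.890 = 3.7064

3.706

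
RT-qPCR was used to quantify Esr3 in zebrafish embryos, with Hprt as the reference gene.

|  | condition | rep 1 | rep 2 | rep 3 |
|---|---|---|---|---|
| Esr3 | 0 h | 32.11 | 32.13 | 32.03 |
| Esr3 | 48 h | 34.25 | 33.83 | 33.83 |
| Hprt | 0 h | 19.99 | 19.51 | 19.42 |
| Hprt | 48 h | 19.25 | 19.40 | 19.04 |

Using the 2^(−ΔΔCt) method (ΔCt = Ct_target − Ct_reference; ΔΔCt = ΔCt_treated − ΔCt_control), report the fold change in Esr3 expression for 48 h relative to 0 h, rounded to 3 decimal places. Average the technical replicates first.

0.204

Mean Ct: Esr3 0 h 32.090; Esr3 48 h 33.970; Hprt 0 h 19.640; Hprt 48 h 19.230
ΔCt(0 h) = 32.090 − 19.640 = 12.450
ΔCt(48 h) = 33.970 − 19.230 = 14.740
ΔΔCt = 14.740 − 12.450 = 2.290
Fold change = 2^(−2.290) = 0.2045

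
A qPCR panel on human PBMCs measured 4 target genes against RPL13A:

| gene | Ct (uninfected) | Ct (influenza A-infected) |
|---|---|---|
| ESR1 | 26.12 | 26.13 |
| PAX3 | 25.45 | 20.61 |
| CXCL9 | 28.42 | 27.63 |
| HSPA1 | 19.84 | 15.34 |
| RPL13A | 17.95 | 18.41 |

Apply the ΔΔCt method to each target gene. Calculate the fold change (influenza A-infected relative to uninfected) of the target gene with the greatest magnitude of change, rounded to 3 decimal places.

ESR1: ΔΔCt = (26.13−18.41) − (26.12−17.95) = 7.72 − 8.17 = -0.45; fold change = 2^0.45 = 1.366
PAX3: ΔΔCt = (20.61−18.41) − (25.45−17.95) = 2.20 − 7.50 = -5.30; fold change = 2^5.30 = 39.397
CXCL9: ΔΔCt = (27.63−18.41) − (28.42−17.95) = 9.22 − 10.47 = -1.25; fold change = 2^1.25 = 2.378
HSPA1: ΔΔCt = (15.34−18.41) − (19.84−17.95) = -3.07 − 1.89 = -4.96; fold change = 2^4.96 = 31.125
PAX3 has the largest |ΔΔCt| = 5.30.

39.397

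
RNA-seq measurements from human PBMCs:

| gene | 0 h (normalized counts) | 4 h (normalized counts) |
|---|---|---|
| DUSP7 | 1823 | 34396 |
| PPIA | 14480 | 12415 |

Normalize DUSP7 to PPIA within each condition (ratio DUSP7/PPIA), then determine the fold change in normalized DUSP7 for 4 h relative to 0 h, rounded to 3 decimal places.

DUSP7/PPIA (0 h) = 1823 / 14480 = 0.1259
DUSP7/PPIA (4 h) = 34396 / 12415 = 2.7705
Fold change = 2.7705 / 0.1259 = 22.0061

22.006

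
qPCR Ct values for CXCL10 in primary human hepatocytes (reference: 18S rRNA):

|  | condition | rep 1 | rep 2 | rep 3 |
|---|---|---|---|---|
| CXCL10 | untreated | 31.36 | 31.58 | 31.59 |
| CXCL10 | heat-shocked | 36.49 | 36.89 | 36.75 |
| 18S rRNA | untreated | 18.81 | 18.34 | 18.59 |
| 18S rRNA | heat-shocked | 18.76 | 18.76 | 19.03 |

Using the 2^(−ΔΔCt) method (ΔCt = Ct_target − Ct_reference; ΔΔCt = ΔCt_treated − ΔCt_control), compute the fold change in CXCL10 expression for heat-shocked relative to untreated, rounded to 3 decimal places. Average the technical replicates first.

Mean Ct: CXCL10 untreated 31.510; CXCL10 heat-shocked 36.710; 18S rRNA untreated 18.580; 18S rRNA heat-shocked 18.850
ΔCt(untreated) = 31.510 − 18.580 = 12.930
ΔCt(heat-shocked) = 36.710 − 18.850 = 17.860
ΔΔCt = 17.860 − 12.930 = 4.930
Fold change = 2^(−4.930) = 0.0328

0.033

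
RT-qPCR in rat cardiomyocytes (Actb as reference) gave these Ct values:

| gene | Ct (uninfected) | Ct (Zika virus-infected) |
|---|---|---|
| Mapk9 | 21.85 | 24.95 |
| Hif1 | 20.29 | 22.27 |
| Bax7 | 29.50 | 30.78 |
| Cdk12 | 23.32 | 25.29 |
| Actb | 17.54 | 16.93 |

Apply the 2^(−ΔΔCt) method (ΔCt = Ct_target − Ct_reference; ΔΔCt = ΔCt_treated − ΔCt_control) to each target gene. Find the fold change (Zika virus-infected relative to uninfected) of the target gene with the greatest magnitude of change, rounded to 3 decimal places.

Mapk9: ΔΔCt = (24.95−16.93) − (21.85−17.54) = 8.02 − 4.31 = 3.71; fold change = 2^-3.71 = 0.076
Hif1: ΔΔCt = (22.27−16.93) − (20.29−17.54) = 5.34 − 2.75 = 2.59; fold change = 2^-2.59 = 0.166
Bax7: ΔΔCt = (30.78−16.93) − (29.50−17.54) = 13.85 − 11.96 = 1.89; fold change = 2^-1.89 = 0.270
Cdk12: ΔΔCt = (25.29−16.93) − (23.32−17.54) = 8.36 − 5.78 = 2.58; fold change = 2^-2.58 = 0.167
Mapk9 has the largest |ΔΔCt| = 3.71.

0.076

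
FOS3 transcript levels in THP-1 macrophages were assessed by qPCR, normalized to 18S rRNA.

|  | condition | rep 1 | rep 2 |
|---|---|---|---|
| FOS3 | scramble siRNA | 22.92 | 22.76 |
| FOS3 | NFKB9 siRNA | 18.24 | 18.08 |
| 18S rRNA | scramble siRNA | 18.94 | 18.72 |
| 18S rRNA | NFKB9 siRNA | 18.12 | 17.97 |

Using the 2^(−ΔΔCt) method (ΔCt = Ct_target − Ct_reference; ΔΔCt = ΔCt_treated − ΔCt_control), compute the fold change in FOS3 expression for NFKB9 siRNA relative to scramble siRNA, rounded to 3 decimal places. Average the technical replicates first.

Mean Ct: FOS3 scramble siRNA 22.840; FOS3 NFKB9 siRNA 18.160; 18S rRNA scramble siRNA 18.830; 18S rRNA NFKB9 siRNA 18.045
ΔCt(scramble siRNA) = 22.840 − 18.830 = 4.010
ΔCt(NFKB9 siRNA) = 18.160 − 18.045 = 0.115
ΔΔCt = 0.115 − 4.010 = -3.895
Fold change = 2^(−(-3.895)) = 2^3.895 = 14.8769

14.877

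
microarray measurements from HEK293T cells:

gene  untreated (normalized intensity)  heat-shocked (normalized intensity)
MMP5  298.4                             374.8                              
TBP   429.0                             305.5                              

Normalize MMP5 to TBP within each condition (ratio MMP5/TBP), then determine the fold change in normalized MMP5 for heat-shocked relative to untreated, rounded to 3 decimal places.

MMP5/TBP (untreated) = 298.4 / 429.0 = 0.69557
MMP5/TBP (heat-shocked) = 374.8 / 305.5 = 1.2268
Fold change = 1.2268 / 0.69557 = 1.7638

1.764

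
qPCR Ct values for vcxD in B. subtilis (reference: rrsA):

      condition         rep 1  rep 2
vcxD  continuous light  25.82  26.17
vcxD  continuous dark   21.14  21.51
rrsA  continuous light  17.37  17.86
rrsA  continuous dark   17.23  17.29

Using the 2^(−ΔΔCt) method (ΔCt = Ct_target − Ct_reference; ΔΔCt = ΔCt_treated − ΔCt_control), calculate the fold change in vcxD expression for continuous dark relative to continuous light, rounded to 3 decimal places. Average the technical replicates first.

Mean Ct: vcxD continuous light 25.995; vcxD continuous dark 21.325; rrsA continuous light 17.615; rrsA continuous dark 17.260
ΔCt(continuous light) = 25.995 − 17.615 = 8.380
ΔCt(continuous dark) = 21.325 − 17.260 = 4.065
ΔΔCt = 4.065 − 8.380 = -4.315
Fold change = 2^(−(-4.315)) = 2^4.315 = 19.9042

19.904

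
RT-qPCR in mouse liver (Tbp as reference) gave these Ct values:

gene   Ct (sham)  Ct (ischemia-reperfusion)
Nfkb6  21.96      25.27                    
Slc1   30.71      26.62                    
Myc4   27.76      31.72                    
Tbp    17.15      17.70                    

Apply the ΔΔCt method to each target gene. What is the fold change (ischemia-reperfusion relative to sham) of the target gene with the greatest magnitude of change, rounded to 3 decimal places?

24.933

Nfkb6: ΔΔCt = (25.27−17.70) − (21.96−17.15) = 7.57 − 4.81 = 2.76; fold change = 2^-2.76 = 0.148
Slc1: ΔΔCt = (26.62−17.70) − (30.71−17.15) = 8.92 − 13.56 = -4.64; fold change = 2^4.64 = 24.933
Myc4: ΔΔCt = (31.72−17.70) − (27.76−17.15) = 14.02 − 10.61 = 3.41; fold change = 2^-3.41 = 0.094
Slc1 has the largest |ΔΔCt| = 4.64.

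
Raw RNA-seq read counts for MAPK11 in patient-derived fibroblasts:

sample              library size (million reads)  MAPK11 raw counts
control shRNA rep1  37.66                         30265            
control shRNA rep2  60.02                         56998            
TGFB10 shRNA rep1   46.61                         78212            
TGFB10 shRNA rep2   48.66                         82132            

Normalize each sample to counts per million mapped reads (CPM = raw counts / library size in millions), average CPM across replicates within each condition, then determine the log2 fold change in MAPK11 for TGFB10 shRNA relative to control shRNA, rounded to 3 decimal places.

CPM(control shRNA rep1) = 30265 / 37.66 = 803.6378
CPM(control shRNA rep2) = 56998 / 60.02 = 949.6501
CPM(TGFB10 shRNA rep1) = 78212 / 46.61 = 1678.0090
CPM(TGFB10 shRNA rep2) = 82132 / 48.66 = 1687.8751
mean CPM(control shRNA) = 876.6440; mean CPM(TGFB10 shRNA) = 1682.9420
Fold change = 1682.9420 / 876.6440 = 1.91976
log2(1.91976) = 0.9409

0.941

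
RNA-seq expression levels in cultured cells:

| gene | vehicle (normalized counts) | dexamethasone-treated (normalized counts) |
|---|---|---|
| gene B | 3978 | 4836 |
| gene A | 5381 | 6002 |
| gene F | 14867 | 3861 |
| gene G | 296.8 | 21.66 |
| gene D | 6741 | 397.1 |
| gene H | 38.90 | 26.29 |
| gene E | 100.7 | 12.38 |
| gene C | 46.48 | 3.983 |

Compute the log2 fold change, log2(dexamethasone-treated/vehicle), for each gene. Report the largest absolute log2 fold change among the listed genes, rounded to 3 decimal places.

log2(4836/3978) = 0.282  (gene B)
log2(6002/5381) = 0.158  (gene A)
log2(3861/14867) = -1.945  (gene F)
log2(21.66/296.8) = -3.776  (gene G)
log2(397.1/6741) = -4.085  (gene D)
log2(26.29/38.90) = -0.565  (gene H)
log2(12.38/100.7) = -3.024  (gene E)
log2(3.983/46.48) = -3.545  (gene C)
The largest magnitude belongs to gene D.

4.085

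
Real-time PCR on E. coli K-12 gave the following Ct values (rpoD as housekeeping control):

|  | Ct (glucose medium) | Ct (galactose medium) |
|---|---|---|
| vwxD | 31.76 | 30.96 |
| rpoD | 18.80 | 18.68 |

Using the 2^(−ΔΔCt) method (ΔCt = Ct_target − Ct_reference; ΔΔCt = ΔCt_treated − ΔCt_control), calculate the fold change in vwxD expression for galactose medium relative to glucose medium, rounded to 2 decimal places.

ΔCt(glucose medium) = 31.760 − 18.800 = 12.960
ΔCt(galactose medium) = 30.960 − 18.680 = 12.280
ΔΔCt = 12.280 − 12.960 = -0.680
Fold change = 2^(−(-0.680)) = 2^0.680 = 1.602

1.60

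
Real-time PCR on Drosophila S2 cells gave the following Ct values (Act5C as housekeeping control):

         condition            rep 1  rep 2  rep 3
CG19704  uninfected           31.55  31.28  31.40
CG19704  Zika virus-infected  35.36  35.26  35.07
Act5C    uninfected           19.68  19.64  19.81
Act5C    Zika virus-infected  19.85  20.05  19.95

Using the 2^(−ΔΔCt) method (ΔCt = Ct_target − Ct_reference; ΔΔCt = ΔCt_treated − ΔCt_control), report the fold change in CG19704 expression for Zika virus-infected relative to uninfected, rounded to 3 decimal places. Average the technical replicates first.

0.084

Mean Ct: CG19704 uninfected 31.410; CG19704 Zika virus-infected 35.230; Act5C uninfected 19.710; Act5C Zika virus-infected 19.950
ΔCt(uninfected) = 31.410 − 19.710 = 11.700
ΔCt(Zika virus-infected) = 35.230 − 19.950 = 15.280
ΔΔCt = 15.280 − 11.700 = 3.580
Fold change = 2^(−3.580) = 0.0836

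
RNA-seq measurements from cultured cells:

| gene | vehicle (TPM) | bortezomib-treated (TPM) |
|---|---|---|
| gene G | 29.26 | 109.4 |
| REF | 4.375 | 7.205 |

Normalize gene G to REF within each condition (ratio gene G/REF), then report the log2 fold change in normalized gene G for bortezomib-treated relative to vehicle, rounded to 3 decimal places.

gene G/REF (vehicle) = 29.26 / 4.375 = 6.688
gene G/REF (bortezomib-treated) = 109.4 / 7.205 = 15.184
Fold change = 15.184 / 6.688 = 2.2703
log2(2.2703) = 1.1829

1.183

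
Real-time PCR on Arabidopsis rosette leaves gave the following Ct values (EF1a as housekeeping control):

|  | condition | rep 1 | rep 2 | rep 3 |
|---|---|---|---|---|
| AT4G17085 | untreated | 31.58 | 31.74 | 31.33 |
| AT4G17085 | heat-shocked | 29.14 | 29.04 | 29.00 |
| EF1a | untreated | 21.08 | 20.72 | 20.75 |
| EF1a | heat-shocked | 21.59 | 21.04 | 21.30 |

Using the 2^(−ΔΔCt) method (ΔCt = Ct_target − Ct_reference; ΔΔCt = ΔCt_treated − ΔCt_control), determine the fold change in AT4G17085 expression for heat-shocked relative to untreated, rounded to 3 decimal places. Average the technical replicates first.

7.727

Mean Ct: AT4G17085 untreated 31.550; AT4G17085 heat-shocked 29.060; EF1a untreated 20.850; EF1a heat-shocked 21.310
ΔCt(untreated) = 31.550 − 20.850 = 10.700
ΔCt(heat-shocked) = 29.060 − 21.310 = 7.750
ΔΔCt = 7.750 − 10.700 = -2.950
Fold change = 2^(−(-2.950)) = 2^2.950 = 7.7275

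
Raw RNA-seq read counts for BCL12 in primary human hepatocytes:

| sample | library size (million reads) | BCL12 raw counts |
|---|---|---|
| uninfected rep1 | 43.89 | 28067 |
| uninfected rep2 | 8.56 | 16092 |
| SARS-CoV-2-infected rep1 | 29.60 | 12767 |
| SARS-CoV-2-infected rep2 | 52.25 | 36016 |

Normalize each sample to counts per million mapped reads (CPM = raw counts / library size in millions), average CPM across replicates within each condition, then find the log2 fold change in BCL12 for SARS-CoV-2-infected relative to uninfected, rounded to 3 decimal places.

-1.169

CPM(uninfected rep1) = 28067 / 43.89 = 639.4851
CPM(uninfected rep2) = 16092 / 8.56 = 1879.9065
CPM(SARS-CoV-2-infected rep1) = 12767 / 29.60 = 431.3176
CPM(SARS-CoV-2-infected rep2) = 36016 / 52.25 = 689.3014
mean CPM(uninfected) = 1259.6958; mean CPM(SARS-CoV-2-infected) = 560.3095
Fold change = 560.3095 / 1259.6958 = 0.44480
log2(0.44480) = -1.1688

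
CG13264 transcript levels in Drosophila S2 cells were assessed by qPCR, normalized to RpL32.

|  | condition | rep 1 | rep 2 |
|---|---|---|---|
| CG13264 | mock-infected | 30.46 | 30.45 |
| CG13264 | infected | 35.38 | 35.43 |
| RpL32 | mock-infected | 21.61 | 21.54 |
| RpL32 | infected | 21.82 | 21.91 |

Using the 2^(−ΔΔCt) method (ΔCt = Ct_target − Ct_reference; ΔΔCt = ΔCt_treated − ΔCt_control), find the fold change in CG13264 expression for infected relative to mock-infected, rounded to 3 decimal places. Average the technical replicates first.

0.040

Mean Ct: CG13264 mock-infected 30.455; CG13264 infected 35.405; RpL32 mock-infected 21.575; RpL32 infected 21.865
ΔCt(mock-infected) = 30.455 − 21.575 = 8.880
ΔCt(infected) = 35.405 − 21.865 = 13.540
ΔΔCt = 13.540 − 8.880 = 4.660
Fold change = 2^(−4.660) = 0.0396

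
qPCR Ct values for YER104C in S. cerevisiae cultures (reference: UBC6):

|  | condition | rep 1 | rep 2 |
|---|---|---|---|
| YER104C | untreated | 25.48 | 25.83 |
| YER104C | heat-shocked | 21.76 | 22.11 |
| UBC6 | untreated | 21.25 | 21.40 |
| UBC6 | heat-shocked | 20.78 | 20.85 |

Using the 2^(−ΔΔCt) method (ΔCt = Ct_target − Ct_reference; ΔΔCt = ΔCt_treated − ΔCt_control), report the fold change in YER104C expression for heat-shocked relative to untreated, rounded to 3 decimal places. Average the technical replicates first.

Mean Ct: YER104C untreated 25.655; YER104C heat-shocked 21.935; UBC6 untreated 21.325; UBC6 heat-shocked 20.815
ΔCt(untreated) = 25.655 − 21.325 = 4.330
ΔCt(heat-shocked) = 21.935 − 20.815 = 1.120
ΔΔCt = 1.120 − 4.330 = -3.210
Fold change = 2^(−(-3.210)) = 2^3.210 = 9.2535

9.254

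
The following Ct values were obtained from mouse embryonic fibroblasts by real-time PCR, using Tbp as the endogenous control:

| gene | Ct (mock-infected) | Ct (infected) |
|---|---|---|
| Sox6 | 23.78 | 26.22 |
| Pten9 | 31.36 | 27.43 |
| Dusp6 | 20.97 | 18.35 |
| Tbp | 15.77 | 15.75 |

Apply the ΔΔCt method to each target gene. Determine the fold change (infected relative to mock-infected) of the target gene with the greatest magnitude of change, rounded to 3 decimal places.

15.032

Sox6: ΔΔCt = (26.22−15.75) − (23.78−15.77) = 10.47 − 8.01 = 2.46; fold change = 2^-2.46 = 0.182
Pten9: ΔΔCt = (27.43−15.75) − (31.36−15.77) = 11.68 − 15.59 = -3.91; fold change = 2^3.91 = 15.032
Dusp6: ΔΔCt = (18.35−15.75) − (20.97−15.77) = 2.60 − 5.20 = -2.60; fold change = 2^2.60 = 6.063
Pten9 has the largest |ΔΔCt| = 3.91.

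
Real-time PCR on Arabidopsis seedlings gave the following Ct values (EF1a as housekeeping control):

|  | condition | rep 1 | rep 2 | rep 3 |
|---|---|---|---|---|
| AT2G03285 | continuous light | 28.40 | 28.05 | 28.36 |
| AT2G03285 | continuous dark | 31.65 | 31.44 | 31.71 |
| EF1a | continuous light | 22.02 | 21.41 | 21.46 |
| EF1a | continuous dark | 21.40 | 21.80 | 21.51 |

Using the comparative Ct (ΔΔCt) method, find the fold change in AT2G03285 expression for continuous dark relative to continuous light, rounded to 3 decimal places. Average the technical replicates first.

Mean Ct: AT2G03285 continuous light 28.270; AT2G03285 continuous dark 31.600; EF1a continuous light 21.630; EF1a continuous dark 21.570
ΔCt(continuous light) = 28.270 − 21.630 = 6.640
ΔCt(continuous dark) = 31.600 − 21.570 = 10.030
ΔΔCt = 10.030 − 6.640 = 3.390
Fold change = 2^(−3.390) = 0.0954

0.095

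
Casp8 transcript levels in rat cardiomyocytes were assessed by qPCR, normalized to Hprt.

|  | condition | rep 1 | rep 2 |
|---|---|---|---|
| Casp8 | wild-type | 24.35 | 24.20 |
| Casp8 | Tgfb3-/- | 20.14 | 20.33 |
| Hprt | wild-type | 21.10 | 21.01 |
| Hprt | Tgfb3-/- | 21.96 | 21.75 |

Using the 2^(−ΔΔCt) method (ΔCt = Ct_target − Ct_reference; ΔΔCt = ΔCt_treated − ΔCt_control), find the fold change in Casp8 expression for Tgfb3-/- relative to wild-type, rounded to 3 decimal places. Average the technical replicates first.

28.641

Mean Ct: Casp8 wild-type 24.275; Casp8 Tgfb3-/- 20.235; Hprt wild-type 21.055; Hprt Tgfb3-/- 21.855
ΔCt(wild-type) = 24.275 − 21.055 = 3.220
ΔCt(Tgfb3-/-) = 20.235 − 21.855 = -1.620
ΔΔCt = -1.620 − 3.220 = -4.840
Fold change = 2^(−(-4.840)) = 2^4.840 = 28.6408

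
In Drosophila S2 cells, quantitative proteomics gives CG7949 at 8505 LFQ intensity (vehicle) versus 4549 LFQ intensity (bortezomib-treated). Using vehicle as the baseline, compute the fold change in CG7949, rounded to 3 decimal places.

0.535

Fold change = 4549 / 8505 = 0.5349
CG7949 is downregulated.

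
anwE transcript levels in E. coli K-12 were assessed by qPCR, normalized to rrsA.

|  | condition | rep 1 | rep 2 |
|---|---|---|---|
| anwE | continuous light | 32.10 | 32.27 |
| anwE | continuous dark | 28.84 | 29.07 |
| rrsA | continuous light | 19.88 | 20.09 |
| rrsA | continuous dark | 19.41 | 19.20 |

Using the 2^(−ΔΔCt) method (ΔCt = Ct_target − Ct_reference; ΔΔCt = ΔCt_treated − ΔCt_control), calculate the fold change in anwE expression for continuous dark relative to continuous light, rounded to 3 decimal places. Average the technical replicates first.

5.856

Mean Ct: anwE continuous light 32.185; anwE continuous dark 28.955; rrsA continuous light 19.985; rrsA continuous dark 19.305
ΔCt(continuous light) = 32.185 − 19.985 = 12.200
ΔCt(continuous dark) = 28.955 − 19.305 = 9.650
ΔΔCt = 9.650 − 12.200 = -2.550
Fold change = 2^(−(-2.550)) = 2^2.550 = 5.8563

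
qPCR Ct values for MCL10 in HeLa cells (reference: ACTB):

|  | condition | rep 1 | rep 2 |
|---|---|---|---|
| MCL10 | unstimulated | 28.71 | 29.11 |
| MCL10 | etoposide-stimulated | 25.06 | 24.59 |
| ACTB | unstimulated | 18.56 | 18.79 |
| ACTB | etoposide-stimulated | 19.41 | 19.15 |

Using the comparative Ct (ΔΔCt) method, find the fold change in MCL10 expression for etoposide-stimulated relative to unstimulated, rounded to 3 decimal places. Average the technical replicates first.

Mean Ct: MCL10 unstimulated 28.910; MCL10 etoposide-stimulated 24.825; ACTB unstimulated 18.675; ACTB etoposide-stimulated 19.280
ΔCt(unstimulated) = 28.910 − 18.675 = 10.235
ΔCt(etoposide-stimulated) = 24.825 − 19.280 = 5.545
ΔΔCt = 5.545 − 10.235 = -4.690
Fold change = 2^(−(-4.690)) = 2^4.690 = 25.8125

25.813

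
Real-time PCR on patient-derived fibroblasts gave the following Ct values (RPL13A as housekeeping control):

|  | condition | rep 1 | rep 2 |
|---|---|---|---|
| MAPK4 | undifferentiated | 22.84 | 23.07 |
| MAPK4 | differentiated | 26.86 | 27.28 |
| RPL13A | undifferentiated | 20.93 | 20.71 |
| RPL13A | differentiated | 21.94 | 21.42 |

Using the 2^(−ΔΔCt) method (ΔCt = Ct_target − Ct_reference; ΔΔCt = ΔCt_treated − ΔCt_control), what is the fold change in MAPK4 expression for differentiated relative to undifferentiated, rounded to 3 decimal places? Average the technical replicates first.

Mean Ct: MAPK4 undifferentiated 22.955; MAPK4 differentiated 27.070; RPL13A undifferentiated 20.820; RPL13A differentiated 21.680
ΔCt(undifferentiated) = 22.955 − 20.820 = 2.135
ΔCt(differentiated) = 27.070 − 21.680 = 5.390
ΔΔCt = 5.390 − 2.135 = 3.255
Fold change = 2^(−3.255) = 0.1047

0.105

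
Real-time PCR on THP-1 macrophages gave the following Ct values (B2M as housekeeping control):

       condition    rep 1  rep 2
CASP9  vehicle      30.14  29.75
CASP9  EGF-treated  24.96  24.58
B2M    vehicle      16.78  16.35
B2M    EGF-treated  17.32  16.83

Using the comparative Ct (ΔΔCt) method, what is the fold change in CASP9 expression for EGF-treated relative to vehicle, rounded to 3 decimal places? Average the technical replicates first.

Mean Ct: CASP9 vehicle 29.945; CASP9 EGF-treated 24.770; B2M vehicle 16.565; B2M EGF-treated 17.075
ΔCt(vehicle) = 29.945 − 16.565 = 13.380
ΔCt(EGF-treated) = 24.770 − 17.075 = 7.695
ΔΔCt = 7.695 − 13.380 = -5.685
Fold change = 2^(−(-5.685)) = 2^5.685 = 51.4465

51.446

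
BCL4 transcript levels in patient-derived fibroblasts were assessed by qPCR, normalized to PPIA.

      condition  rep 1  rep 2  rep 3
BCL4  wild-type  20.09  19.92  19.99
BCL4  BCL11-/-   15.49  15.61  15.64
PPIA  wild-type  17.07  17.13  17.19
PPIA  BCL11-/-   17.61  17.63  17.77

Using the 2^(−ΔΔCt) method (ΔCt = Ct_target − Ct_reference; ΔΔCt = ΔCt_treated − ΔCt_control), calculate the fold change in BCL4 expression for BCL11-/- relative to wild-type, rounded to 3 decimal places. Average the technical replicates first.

Mean Ct: BCL4 wild-type 20.000; BCL4 BCL11-/- 15.580; PPIA wild-type 17.130; PPIA BCL11-/- 17.670
ΔCt(wild-type) = 20.000 − 17.130 = 2.870
ΔCt(BCL11-/-) = 15.580 − 17.670 = -2.090
ΔΔCt = -2.090 − 2.870 = -4.960
Fold change = 2^(−(-4.960)) = 2^4.960 = 31.1250

31.125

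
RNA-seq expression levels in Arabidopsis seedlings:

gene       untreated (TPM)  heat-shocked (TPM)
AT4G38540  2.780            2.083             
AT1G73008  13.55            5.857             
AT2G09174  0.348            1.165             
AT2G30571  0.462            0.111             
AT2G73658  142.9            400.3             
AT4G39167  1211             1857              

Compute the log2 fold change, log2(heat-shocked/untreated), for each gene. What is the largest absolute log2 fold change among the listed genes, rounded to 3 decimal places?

2.057

log2(2.083/2.780) = -0.416  (AT4G38540)
log2(5.857/13.55) = -1.210  (AT1G73008)
log2(1.165/0.348) = 1.743  (AT2G09174)
log2(0.111/0.462) = -2.057  (AT2G30571)
log2(400.3/142.9) = 1.486  (AT2G73658)
log2(1857/1211) = 0.617  (AT4G39167)
The largest magnitude belongs to AT2G30571.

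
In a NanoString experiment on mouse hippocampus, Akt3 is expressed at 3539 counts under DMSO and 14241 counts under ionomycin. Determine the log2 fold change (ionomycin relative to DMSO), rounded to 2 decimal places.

Fold change = 14241 / 3539 = 4.0240
log2(4.0240) = 2.009

2.01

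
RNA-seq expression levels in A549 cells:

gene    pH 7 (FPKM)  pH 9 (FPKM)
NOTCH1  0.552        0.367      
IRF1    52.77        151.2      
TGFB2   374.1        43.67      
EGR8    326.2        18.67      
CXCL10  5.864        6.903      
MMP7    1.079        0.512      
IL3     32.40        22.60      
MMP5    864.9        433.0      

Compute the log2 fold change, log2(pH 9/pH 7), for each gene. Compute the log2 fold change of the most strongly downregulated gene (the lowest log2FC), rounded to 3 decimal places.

log2(0.367/0.552) = -0.589  (NOTCH1)
log2(151.2/52.77) = 1.519  (IRF1)
log2(43.67/374.1) = -3.099  (TGFB2)
log2(18.67/326.2) = -4.127  (EGR8)
log2(6.903/5.864) = 0.235  (CXCL10)
log2(0.512/1.079) = -1.075  (MMP7)
log2(22.60/32.40) = -0.520  (IL3)
log2(433.0/864.9) = -0.998  (MMP5)
EGR8 is most strongly downregulated.

-4.127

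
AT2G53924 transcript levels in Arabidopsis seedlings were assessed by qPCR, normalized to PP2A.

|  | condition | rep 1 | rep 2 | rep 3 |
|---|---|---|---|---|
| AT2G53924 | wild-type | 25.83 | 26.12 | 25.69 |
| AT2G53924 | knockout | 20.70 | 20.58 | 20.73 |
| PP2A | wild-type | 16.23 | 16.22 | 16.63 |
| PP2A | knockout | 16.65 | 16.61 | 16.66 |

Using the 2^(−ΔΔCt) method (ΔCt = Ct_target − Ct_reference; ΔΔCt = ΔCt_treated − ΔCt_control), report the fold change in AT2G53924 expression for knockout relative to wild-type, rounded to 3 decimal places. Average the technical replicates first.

Mean Ct: AT2G53924 wild-type 25.880; AT2G53924 knockout 20.670; PP2A wild-type 16.360; PP2A knockout 16.640
ΔCt(wild-type) = 25.880 − 16.360 = 9.520
ΔCt(knockout) = 20.670 − 16.640 = 4.030
ΔΔCt = 4.030 − 9.520 = -5.490
Fold change = 2^(−(-5.490)) = 2^5.490 = 44.9422

44.942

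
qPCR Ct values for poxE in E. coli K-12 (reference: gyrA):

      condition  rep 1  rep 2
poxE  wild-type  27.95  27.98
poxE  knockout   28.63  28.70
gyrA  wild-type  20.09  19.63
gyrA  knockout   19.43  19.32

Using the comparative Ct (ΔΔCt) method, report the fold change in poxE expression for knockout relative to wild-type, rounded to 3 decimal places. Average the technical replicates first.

Mean Ct: poxE wild-type 27.965; poxE knockout 28.665; gyrA wild-type 19.860; gyrA knockout 19.375
ΔCt(wild-type) = 27.965 − 19.860 = 8.105
ΔCt(knockout) = 28.665 − 19.375 = 9.290
ΔΔCt = 9.290 − 8.105 = 1.185
Fold change = 2^(−1.185) = 0.4398

0.440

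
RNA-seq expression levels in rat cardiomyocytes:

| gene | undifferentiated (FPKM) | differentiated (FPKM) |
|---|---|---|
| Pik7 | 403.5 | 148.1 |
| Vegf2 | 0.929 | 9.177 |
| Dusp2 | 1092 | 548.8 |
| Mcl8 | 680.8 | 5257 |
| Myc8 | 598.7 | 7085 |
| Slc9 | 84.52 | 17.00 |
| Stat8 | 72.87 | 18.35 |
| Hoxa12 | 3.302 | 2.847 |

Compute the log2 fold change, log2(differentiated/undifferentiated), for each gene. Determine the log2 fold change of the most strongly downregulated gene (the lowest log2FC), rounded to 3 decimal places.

-2.314

log2(148.1/403.5) = -1.446  (Pik7)
log2(9.177/0.929) = 3.304  (Vegf2)
log2(548.8/1092) = -0.993  (Dusp2)
log2(5257/680.8) = 2.949  (Mcl8)
log2(7085/598.7) = 3.565  (Myc8)
log2(17.00/84.52) = -2.314  (Slc9)
log2(18.35/72.87) = -1.990  (Stat8)
log2(2.847/3.302) = -0.214  (Hoxa12)
Slc9 is most strongly downregulated.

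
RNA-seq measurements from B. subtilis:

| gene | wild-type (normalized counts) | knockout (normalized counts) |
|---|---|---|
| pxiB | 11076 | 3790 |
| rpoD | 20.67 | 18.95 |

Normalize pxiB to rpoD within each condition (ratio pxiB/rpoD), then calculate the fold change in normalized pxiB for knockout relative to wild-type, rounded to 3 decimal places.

pxiB/rpoD (wild-type) = 11076 / 20.67 = 535.85
pxiB/rpoD (knockout) = 3790 / 18.95 = 200
Fold change = 200 / 535.85 = 0.3732

0.373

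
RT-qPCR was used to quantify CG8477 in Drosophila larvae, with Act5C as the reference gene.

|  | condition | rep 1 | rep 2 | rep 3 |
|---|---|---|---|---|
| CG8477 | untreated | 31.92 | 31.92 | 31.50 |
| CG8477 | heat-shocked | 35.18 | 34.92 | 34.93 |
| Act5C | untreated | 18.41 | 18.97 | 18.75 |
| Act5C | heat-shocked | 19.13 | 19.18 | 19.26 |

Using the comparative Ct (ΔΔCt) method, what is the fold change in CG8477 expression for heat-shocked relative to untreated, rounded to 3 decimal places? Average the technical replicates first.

Mean Ct: CG8477 untreated 31.780; CG8477 heat-shocked 35.010; Act5C untreated 18.710; Act5C heat-shocked 19.190
ΔCt(untreated) = 31.780 − 18.710 = 13.070
ΔCt(heat-shocked) = 35.010 − 19.190 = 15.820
ΔΔCt = 15.820 − 13.070 = 2.750
Fold change = 2^(−2.750) = 0.1487

0.149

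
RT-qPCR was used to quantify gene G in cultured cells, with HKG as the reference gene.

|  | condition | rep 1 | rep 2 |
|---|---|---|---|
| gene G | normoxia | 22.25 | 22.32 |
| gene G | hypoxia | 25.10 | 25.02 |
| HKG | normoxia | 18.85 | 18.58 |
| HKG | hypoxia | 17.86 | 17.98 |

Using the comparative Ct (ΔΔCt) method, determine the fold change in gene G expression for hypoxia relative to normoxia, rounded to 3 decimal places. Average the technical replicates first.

Mean Ct: gene G normoxia 22.285; gene G hypoxia 25.060; HKG normoxia 18.715; HKG hypoxia 17.920
ΔCt(normoxia) = 22.285 − 18.715 = 3.570
ΔCt(hypoxia) = 25.060 − 17.920 = 7.140
ΔΔCt = 7.140 − 3.570 = 3.570
Fold change = 2^(−3.570) = 0.0842

0.084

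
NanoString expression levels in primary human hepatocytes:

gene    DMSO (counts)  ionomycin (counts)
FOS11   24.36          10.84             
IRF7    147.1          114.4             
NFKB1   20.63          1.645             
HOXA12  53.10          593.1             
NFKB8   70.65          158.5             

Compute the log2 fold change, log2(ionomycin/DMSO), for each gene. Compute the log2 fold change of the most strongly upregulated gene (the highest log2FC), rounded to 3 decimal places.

log2(10.84/24.36) = -1.168  (FOS11)
log2(114.4/147.1) = -0.363  (IRF7)
log2(1.645/20.63) = -3.649  (NFKB1)
log2(593.1/53.10) = 3.481  (HOXA12)
log2(158.5/70.65) = 1.166  (NFKB8)
HOXA12 is most strongly upregulated.

3.481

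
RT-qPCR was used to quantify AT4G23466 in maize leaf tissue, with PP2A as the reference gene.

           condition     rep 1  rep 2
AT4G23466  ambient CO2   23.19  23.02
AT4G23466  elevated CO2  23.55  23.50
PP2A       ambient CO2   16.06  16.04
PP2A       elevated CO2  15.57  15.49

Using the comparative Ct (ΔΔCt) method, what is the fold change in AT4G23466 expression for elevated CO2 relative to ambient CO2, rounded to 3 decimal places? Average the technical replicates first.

0.521

Mean Ct: AT4G23466 ambient CO2 23.105; AT4G23466 elevated CO2 23.525; PP2A ambient CO2 16.050; PP2A elevated CO2 15.530
ΔCt(ambient CO2) = 23.105 − 16.050 = 7.055
ΔCt(elevated CO2) = 23.525 − 15.530 = 7.995
ΔΔCt = 7.995 − 7.055 = 0.940
Fold change = 2^(−0.940) = 0.5212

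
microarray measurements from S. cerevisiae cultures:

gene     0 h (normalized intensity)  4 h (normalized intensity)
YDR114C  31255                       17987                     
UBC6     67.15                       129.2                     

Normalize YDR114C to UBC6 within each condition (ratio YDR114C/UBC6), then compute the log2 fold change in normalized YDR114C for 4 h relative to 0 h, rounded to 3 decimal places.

YDR114C/UBC6 (0 h) = 31255 / 67.15 = 465.45
YDR114C/UBC6 (4 h) = 17987 / 129.2 = 139.22
Fold change = 139.22 / 465.45 = 0.2991
log2(0.2991) = -1.7413

-1.741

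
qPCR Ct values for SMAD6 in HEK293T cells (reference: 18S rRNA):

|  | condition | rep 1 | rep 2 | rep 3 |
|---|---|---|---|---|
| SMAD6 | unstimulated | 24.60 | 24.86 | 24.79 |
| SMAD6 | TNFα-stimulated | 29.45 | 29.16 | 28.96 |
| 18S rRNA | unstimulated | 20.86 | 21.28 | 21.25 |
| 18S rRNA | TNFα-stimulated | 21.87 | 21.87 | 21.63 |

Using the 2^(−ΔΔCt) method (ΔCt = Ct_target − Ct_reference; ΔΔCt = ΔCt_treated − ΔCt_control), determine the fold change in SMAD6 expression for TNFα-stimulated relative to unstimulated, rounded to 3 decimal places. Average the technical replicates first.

Mean Ct: SMAD6 unstimulated 24.750; SMAD6 TNFα-stimulated 29.190; 18S rRNA unstimulated 21.130; 18S rRNA TNFα-stimulated 21.790
ΔCt(unstimulated) = 24.750 − 21.130 = 3.620
ΔCt(TNFα-stimulated) = 29.190 − 21.790 = 7.400
ΔΔCt = 7.400 − 3.620 = 3.780
Fold change = 2^(−3.780) = 0.0728

0.073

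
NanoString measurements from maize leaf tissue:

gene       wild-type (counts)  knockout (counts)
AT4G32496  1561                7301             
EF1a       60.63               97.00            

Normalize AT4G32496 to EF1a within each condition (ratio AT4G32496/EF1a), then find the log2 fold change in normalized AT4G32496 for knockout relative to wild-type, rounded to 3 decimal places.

AT4G32496/EF1a (wild-type) = 1561 / 60.63 = 25.746
AT4G32496/EF1a (knockout) = 7301 / 97.00 = 75.268
Fold change = 75.268 / 25.746 = 2.9234
log2(2.9234) = 1.5477

1.548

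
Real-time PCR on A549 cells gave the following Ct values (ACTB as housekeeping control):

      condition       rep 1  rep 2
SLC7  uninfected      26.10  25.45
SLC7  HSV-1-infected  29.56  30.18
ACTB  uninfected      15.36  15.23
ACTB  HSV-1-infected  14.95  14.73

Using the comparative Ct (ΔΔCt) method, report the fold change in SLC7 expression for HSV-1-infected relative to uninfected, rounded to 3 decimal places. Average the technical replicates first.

Mean Ct: SLC7 uninfected 25.775; SLC7 HSV-1-infected 29.870; ACTB uninfected 15.295; ACTB HSV-1-infected 14.840
ΔCt(uninfected) = 25.775 − 15.295 = 10.480
ΔCt(HSV-1-infected) = 29.870 − 14.840 = 15.030
ΔΔCt = 15.030 − 10.480 = 4.550
Fold change = 2^(−4.550) = 0.0427

0.043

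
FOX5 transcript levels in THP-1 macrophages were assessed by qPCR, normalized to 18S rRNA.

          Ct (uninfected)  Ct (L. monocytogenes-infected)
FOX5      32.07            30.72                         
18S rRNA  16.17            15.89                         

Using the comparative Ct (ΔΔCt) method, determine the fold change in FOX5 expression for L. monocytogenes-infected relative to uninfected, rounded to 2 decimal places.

ΔCt(uninfected) = 32.070 − 16.170 = 15.900
ΔCt(L. monocytogenes-infected) = 30.720 − 15.890 = 14.830
ΔΔCt = 14.830 − 15.900 = -1.070
Fold change = 2^(−(-1.070)) = 2^1.070 = 2.099

2.10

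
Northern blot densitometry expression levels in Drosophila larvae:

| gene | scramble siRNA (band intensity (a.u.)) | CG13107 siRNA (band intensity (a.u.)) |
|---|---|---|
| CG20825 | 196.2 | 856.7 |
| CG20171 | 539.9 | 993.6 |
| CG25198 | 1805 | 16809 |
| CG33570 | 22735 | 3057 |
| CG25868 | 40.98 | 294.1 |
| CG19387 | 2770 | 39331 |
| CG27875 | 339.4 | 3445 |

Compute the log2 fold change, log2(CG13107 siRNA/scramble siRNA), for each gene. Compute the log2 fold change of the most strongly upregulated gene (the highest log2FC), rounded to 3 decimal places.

3.828

log2(856.7/196.2) = 2.126  (CG20825)
log2(993.6/539.9) = 0.880  (CG20171)
log2(16809/1805) = 3.219  (CG25198)
log2(3057/22735) = -2.895  (CG33570)
log2(294.1/40.98) = 2.843  (CG25868)
log2(39331/2770) = 3.828  (CG19387)
log2(3445/339.4) = 3.343  (CG27875)
CG19387 is most strongly upregulated.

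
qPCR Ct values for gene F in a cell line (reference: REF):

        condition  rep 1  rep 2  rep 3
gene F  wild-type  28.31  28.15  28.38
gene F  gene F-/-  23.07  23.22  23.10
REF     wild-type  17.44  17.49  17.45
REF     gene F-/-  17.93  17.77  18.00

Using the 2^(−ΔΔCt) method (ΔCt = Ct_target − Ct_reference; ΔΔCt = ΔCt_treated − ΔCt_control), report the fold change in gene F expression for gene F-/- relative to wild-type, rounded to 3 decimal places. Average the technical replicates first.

Mean Ct: gene F wild-type 28.280; gene F gene F-/- 23.130; REF wild-type 17.460; REF gene F-/- 17.900
ΔCt(wild-type) = 28.280 − 17.460 = 10.820
ΔCt(gene F-/-) = 23.130 − 17.900 = 5.230
ΔΔCt = 5.230 − 10.820 = -5.590
Fold change = 2^(−(-5.590)) = 2^5.590 = 48.1679

48.168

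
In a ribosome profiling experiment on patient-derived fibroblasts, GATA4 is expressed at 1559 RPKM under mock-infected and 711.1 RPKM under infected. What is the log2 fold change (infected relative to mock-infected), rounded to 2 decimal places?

Fold change = 711.1 / 1559 = 0.4561
log2(0.4561) = -1.132

-1.13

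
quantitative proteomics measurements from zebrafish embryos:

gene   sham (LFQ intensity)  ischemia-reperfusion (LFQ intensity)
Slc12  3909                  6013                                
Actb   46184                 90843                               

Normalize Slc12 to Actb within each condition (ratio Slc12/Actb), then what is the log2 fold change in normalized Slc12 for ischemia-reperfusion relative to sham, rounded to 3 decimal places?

-0.355

Slc12/Actb (sham) = 3909 / 46184 = 0.08464
Slc12/Actb (ischemia-reperfusion) = 6013 / 90843 = 0.066191
Fold change = 0.066191 / 0.08464 = 0.7820
log2(0.7820) = -0.3547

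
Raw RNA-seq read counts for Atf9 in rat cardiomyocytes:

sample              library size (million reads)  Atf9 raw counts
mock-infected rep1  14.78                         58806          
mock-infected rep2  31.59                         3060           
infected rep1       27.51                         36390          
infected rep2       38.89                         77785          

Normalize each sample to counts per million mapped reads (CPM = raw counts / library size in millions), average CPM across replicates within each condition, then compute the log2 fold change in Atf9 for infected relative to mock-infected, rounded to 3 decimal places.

CPM(mock-infected rep1) = 58806 / 14.78 = 3978.7551
CPM(mock-infected rep2) = 3060 / 31.59 = 96.8661
CPM(infected rep1) = 36390 / 27.51 = 1322.7917
CPM(infected rep2) = 77785 / 38.89 = 2000.1286
mean CPM(mock-infected) = 2037.8106; mean CPM(infected) = 1661.4601
Fold change = 1661.4601 / 2037.8106 = 0.81532
log2(0.81532) = -0.2946

-0.295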